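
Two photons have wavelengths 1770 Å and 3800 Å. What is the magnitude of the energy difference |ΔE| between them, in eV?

3.74 eV

Using E = hc/λ: E₁ = 1.122 × 10^-18 J, E₂ = 5.227 × 10^-19 J.
|ΔE| = |1.122 × 10^-18 − 5.227 × 10^-19| = 6.00 × 10^-19 J = 3.74 eV.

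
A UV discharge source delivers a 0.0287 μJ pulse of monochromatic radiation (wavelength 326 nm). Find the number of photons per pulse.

Per-photon energy: E = 6.093e-19 J (from wavelength = 326 nm).
N = E_total / E_photon = 2.87e-8 J / 6.093e-19 J = 4.71e10.

4.71e10 photons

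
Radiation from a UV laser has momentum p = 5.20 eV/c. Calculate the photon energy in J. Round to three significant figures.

8.33e-19 J

In SI units: p = 5.20 eV/c = 2.7790e-27 kg·m/s.
For a photon E = pc, so E = 8.331e-19 J.
So E ≈ 8.33e-19 J.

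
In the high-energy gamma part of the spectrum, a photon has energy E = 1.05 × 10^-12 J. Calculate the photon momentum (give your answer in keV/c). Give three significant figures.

6550 keV/c

Use c = 2.99792458 × 10^8 m/s, 1 eV = 1.602176634 × 10^-19 J.
Apply p = E/c: p = 3.502 × 10^-21 kg·m/s.
Converting to keV/c: p = 6554 keV/c ≈ 6550 keV/c.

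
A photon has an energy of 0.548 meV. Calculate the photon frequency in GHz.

133 GHz

Convert to SI: E = 0.548 meV = 8.7799 × 10^-23 J.
Apply f = E/h: f = 1.325 × 10^11 Hz.
Converting to GHz: f = 132.5 GHz ≈ 133 GHz.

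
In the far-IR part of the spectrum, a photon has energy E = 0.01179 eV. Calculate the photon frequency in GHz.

First convert: E = 0.01179 eV = 1.8890·10^-21 J.
Since f = E/h for a photon, f = 2.851·10^12 Hz.
Converting to GHz: f = 2851 GHz ≈ 2850 GHz.

2850 GHz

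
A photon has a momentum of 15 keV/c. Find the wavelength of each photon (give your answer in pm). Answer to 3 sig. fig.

(h = 6.62607015·10^-34 J·s, c = 2.99792458·10^8 m/s, 1 eV = 1.602176634·10^-19 J.)
In SI units: p = 15 keV/c = 8.0164·10^-24 kg·m/s.
For a photon λ = h/p, so λ = 8.266·10^-11 m.
Converting to pm: λ = 82.66 pm ≈ 82.7 pm.

82.7 pm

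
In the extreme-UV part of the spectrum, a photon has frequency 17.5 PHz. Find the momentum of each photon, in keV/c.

0.0724 keV/c

First convert: f = 17.5 PHz = 1.75·10^16 Hz.
For a photon p = hf/c, so p = 3.868·10^-26 kg·m/s.
Converting to keV/c: p = 0.07237 keV/c ≈ 0.0724 keV/c.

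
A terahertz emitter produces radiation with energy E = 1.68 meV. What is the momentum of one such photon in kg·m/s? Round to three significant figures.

Take c = 2.99792458e8 m/s, 1 eV = 1.602176634e-19 J.
In SI units: E = 1.68 meV = 2.6917e-22 J.
For a photon p = E/c, so p = 8.978e-31 kg·m/s.
So p ≈ 8.98e-31 kg·m/s.

8.98e-31 kg·m/s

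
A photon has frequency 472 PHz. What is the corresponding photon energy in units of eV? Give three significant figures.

Take h = 6.62607015e-34 J·s, 1 eV = 1.602176634e-19 J.
First convert: f = 472 PHz = 4.72e17 Hz.
Since E = hf for a photon, E = 3.128e-16 J.
Converting to eV: E = 1952 eV ≈ 1950 eV.

1950 eV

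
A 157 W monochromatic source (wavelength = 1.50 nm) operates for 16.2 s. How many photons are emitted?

1.92e19 photons

Total energy: E_total = P·t = 157 × 16.2 = 2543 J.
Per-photon energy: E = 1.324e-16 J.
N = E_total / E_photon = 1.92e19.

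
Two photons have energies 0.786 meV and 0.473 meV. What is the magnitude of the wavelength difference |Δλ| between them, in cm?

0.104 cm

Using λ = hc/E: λ₁ = 0.001577 m, λ₂ = 0.002621 m.
|Δλ| = |0.001577 − 0.002621| = 0.00104 m = 0.104 cm.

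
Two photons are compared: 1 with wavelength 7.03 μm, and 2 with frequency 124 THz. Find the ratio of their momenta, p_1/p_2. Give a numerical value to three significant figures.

0.344

p_1 = 9.425e-29 kg·m/s (from wavelength = 7.03 μm, via p = h/λ).
p_2 = 2.741e-28 kg·m/s (from frequency = 124 THz, via p = hf/c).
Ratio = 9.425e-29 / 2.741e-28 = 0.344.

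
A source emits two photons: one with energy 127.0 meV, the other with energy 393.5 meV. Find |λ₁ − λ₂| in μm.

Using λ = hc/E: λ₁ = 9.7625·10^-6 m, λ₂ = 3.1508·10^-6 m.
|Δλ| = |9.7625·10^-6 − 3.1508·10^-6| = 6.61·10^-6 m = 6.61 μm.

6.61 μm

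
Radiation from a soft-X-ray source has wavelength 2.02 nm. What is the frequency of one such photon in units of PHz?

148 PHz

Take c = 2.99792458e8 m/s.
In SI units: λ = 2.02 nm = 2.02e-9 m.
The photon relation is f = c/λ, giving f = 1.484e17 Hz.
Converting to PHz: f = 148.4 PHz ≈ 148 PHz.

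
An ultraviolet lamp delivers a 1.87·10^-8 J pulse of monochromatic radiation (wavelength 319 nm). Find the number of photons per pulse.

3.00·10^10 photons

Per-photon energy: E = 6.227·10^-19 J (from wavelength = 319 nm).
N = E_total / E_photon = 1.87·10^-8 J / 6.227·10^-19 J = 3.00·10^10.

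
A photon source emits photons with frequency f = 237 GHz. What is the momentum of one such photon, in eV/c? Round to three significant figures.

First convert: f = 237 GHz = 2.37·10^11 Hz.
Since p = hf/c for a photon, p = 5.238·10^-31 kg·m/s.
Converting to eV/c: p = 9.802·10^-4 eV/c ≈ 9.80·10^-4 eV/c.

9.80·10^-4 eV/c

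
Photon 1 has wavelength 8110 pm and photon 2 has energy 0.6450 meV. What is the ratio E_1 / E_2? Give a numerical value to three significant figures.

2.37 × 10^5

E_1 = 2.449 × 10^-17 J (from wavelength = 8110 pm, via E = hc/λ).
E_2 = 1.033 × 10^-22 J (from energy = 0.6450 meV, via E given directly).
Ratio = 2.449 × 10^-17 / 1.033 × 10^-22 = 2.37 × 10^5.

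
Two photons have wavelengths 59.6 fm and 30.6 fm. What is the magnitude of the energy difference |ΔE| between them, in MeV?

Using E = hc/λ: E₁ = 3.333e-12 J, E₂ = 6.492e-12 J.
|ΔE| = |3.333e-12 − 6.492e-12| = 3.16e-12 J = 19.7 MeV.

19.7 MeV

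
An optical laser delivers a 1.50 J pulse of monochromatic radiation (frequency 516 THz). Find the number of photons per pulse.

Per-photon energy: E = 3.419e-19 J (from frequency = 516 THz).
N = E_total / E_photon = 1.50 J / 3.419e-19 J = 4.39e18.

4.39e18 photons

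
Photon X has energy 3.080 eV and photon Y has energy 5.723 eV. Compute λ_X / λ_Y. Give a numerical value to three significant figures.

1.86

λ_X = 4.025e-7 m (from energy = 3.080 eV, via λ = hc/E).
λ_Y = 2.166e-7 m (from energy = 5.723 eV, via λ = hc/E).
Ratio = 4.025e-7 / 2.166e-7 = 1.86.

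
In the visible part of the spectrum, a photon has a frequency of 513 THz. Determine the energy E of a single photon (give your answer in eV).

2.12 eV

Take h = 6.62607015 × 10^-34 J·s, 1 eV = 1.602176634 × 10^-19 J.
In SI units: f = 513 THz = 5.13 × 10^14 Hz.
For a photon E = hf, so E = 3.399 × 10^-19 J.
Converting to eV: E = 2.122 eV ≈ 2.12 eV.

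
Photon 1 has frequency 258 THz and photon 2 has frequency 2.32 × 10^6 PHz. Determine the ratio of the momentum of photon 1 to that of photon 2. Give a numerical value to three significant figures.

p_1 = 5.702 × 10^-28 kg·m/s (from frequency = 258 THz, via p = hf/c).
p_2 = 5.128 × 10^-21 kg·m/s (from frequency = 2.32 × 10^6 PHz, via p = hf/c).
Ratio = 5.702 × 10^-28 / 5.128 × 10^-21 = 1.11 × 10^-7.

1.11 × 10^-7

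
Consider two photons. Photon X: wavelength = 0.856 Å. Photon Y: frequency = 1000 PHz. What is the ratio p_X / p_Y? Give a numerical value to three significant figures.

p_X = 7.741·10^-24 kg·m/s (from wavelength = 0.856 Å, via p = h/λ).
p_Y = 2.210·10^-24 kg·m/s (from frequency = 1000 PHz, via p = hf/c).
Ratio = 7.741·10^-24 / 2.210·10^-24 = 3.50.

3.50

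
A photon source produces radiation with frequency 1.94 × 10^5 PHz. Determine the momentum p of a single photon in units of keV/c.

802 keV/c

(h = 6.62607015 × 10^-34 J·s, c = 2.99792458 × 10^8 m/s, 1 eV = 1.602176634 × 10^-19 J.)
In SI units: f = 1.94 × 10^5 PHz = 1.94 × 10^20 Hz.
The photon relation is p = hf/c, giving p = 4.288 × 10^-22 kg·m/s.
Converting to keV/c: p = 802.3 keV/c ≈ 802 keV/c.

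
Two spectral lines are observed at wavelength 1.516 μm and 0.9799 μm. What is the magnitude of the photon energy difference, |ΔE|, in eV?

0.447 eV

Using E = hc/λ: E₁ = 1.3103e-19 J, E₂ = 2.0272e-19 J.
|ΔE| = |1.3103e-19 − 2.0272e-19| = 7.17e-20 J = 0.447 eV.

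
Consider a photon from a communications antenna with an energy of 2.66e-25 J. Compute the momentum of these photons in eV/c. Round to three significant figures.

1.66e-6 eV/c

(c = 2.99792458e8 m/s, 1 eV = 1.602176634e-19 J.)
Apply p = E/c: p = 8.873e-34 kg·m/s.
Converting to eV/c: p = 1.660e-6 eV/c ≈ 1.66e-6 eV/c.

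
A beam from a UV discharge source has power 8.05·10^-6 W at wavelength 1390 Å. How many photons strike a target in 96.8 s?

Total energy: E_total = P·t = 8.05·10^-6 × 96.8 = 7.792·10^-4 J.
Per-photon energy: E = 1.429·10^-18 J.
N = E_total / E_photon = 5.45·10^14.

5.45·10^14 photons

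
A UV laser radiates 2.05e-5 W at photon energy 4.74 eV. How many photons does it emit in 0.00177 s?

Total energy: E_total = P·t = 2.05e-5 × 0.00177 = 3.629e-8 J.
Per-photon energy: E = 7.594e-19 J.
N = E_total / E_photon = 4.78e10.

4.78e10 photons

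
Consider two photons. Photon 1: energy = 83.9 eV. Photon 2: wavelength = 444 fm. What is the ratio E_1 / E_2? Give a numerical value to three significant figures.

E_1 = 1.344 × 10^-17 J (from energy = 83.9 eV, via E given directly).
E_2 = 4.474 × 10^-13 J (from wavelength = 444 fm, via E = hc/λ).
Ratio = 1.344 × 10^-17 / 4.474 × 10^-13 = 3.00 × 10^-5.

3.00 × 10^-5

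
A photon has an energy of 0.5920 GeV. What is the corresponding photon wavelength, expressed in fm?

2.09 fm

Convert to SI: E = 0.5920 GeV = 9.4849 × 10^-11 J.
Apply λ = hc/E: λ = 2.094 × 10^-15 m.
Converting to fm: λ = 2.094 fm ≈ 2.09 fm.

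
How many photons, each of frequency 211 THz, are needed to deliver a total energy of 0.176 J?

Per-photon energy: E = 1.398e-19 J (from frequency = 211 THz).
N = E_total / E_photon = 0.176 J / 1.398e-19 J = 1.26e18.

1.26e18 photons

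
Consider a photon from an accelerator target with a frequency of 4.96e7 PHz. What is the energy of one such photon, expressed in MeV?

Take h = 6.62607015e-34 J·s, 1 eV = 1.602176634e-19 J.
First convert: f = 4.96e7 PHz = 4.96e22 Hz.
Apply E = hf: E = 3.287e-11 J.
Converting to MeV: E = 205.1 MeV ≈ 205 MeV.

205 MeV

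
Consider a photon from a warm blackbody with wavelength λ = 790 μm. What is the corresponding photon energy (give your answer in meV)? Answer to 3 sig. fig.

In SI units: λ = 790 μm = 7.9 × 10^-4 m.
Apply E = hc/λ: E = 2.514 × 10^-22 J.
Converting to meV: E = 1.569 meV ≈ 1.57 meV.

1.57 meV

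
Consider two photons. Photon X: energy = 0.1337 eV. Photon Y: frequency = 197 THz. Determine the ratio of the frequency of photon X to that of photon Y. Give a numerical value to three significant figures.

0.164

f_X = 3.233 × 10^13 Hz (from energy = 0.1337 eV, via f = E/h).
f_Y = 1.970 × 10^14 Hz (from frequency = 197 THz, via f given directly).
Ratio = 3.233 × 10^13 / 1.970 × 10^14 = 0.164.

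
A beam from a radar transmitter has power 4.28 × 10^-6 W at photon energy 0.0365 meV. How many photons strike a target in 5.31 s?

3.89 × 10^18 photons

Total energy: E_total = P·t = 4.28 × 10^-6 × 5.31 = 2.273 × 10^-5 J.
Per-photon energy: E = 5.848 × 10^-24 J.
N = E_total / E_photon = 3.89 × 10^18.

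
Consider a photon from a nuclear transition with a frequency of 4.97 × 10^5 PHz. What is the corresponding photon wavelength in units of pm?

0.603 pm

Use c = 2.99792458 × 10^8 m/s.
In SI units: f = 4.97 × 10^5 PHz = 4.97 × 10^20 Hz.
Since λ = c/f for a photon, λ = 6.032 × 10^-13 m.
Converting to pm: λ = 0.6032 pm ≈ 0.603 pm.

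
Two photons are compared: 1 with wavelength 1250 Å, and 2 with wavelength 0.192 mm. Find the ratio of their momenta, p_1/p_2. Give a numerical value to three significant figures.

p_1 = 5.301 × 10^-27 kg·m/s (from wavelength = 1250 Å, via p = h/λ).
p_2 = 3.451 × 10^-30 kg·m/s (from wavelength = 0.192 mm, via p = h/λ).
Ratio = 5.301 × 10^-27 / 3.451 × 10^-30 = 1540.

1540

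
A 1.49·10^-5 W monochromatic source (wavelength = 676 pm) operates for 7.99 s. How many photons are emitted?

Total energy: E_total = P·t = 1.49·10^-5 × 7.99 = 1.191·10^-4 J.
Per-photon energy: E = 2.939·10^-16 J.
N = E_total / E_photon = 4.05·10^11.

4.05·10^11 photons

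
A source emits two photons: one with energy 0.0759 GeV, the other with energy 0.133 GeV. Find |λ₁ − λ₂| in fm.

7.01 fm

Using λ = hc/E: λ₁ = 1.634e-14 m, λ₂ = 9.322e-15 m.
|Δλ| = |1.634e-14 − 9.322e-15| = 7.01e-15 m = 7.01 fm.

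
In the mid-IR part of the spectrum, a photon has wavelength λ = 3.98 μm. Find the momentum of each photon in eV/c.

0.312 eV/c

(h = 6.62607015·10^-34 J·s, c = 2.99792458·10^8 m/s, 1 eV = 1.602176634·10^-19 J.)
Convert to SI: λ = 3.98 μm = 3.98·10^-6 m.
Apply p = h/λ: p = 1.665·10^-28 kg·m/s.
Converting to eV/c: p = 0.3115 eV/c ≈ 0.312 eV/c.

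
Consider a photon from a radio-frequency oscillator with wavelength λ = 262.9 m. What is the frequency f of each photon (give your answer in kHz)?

1140 kHz

Since f = c/λ for a photon, f = 1.140·10^6 Hz.
Converting to kHz: f = 1140 kHz ≈ 1140 kHz.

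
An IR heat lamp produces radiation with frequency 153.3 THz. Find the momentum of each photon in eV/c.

0.634 eV/c

In SI units: f = 153.3 THz = 1.533 × 10^14 Hz.
For a photon p = hf/c, so p = 3.388 × 10^-28 kg·m/s.
Converting to eV/c: p = 0.6340 eV/c ≈ 0.634 eV/c.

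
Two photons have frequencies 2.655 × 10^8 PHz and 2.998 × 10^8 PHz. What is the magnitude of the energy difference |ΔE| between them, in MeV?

Using E = hf: E₁ = 1.7592 × 10^-10 J, E₂ = 1.9865 × 10^-10 J.
|ΔE| = |1.7592 × 10^-10 − 1.9865 × 10^-10| = 2.27 × 10^-11 J = 142 MeV.

142 MeV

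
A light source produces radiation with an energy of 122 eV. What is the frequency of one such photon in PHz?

29.5 PHz

Convert to SI: E = 122 eV = 1.9547e-17 J.
The photon relation is f = E/h, giving f = 2.950e16 Hz.
Converting to PHz: f = 29.50 PHz ≈ 29.5 PHz.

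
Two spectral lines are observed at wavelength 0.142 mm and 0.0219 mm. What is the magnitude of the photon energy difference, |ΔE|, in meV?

Using E = hc/λ: E₁ = 1.399·10^-21 J, E₂ = 9.071·10^-21 J.
|ΔE| = |1.399·10^-21 − 9.071·10^-21| = 7.67·10^-21 J = 47.9 meV.

47.9 meV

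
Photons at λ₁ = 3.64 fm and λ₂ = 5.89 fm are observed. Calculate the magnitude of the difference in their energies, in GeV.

0.130 GeV

Using E = hc/λ: E₁ = 5.457 × 10^-11 J, E₂ = 3.373 × 10^-11 J.
|ΔE| = |5.457 × 10^-11 − 3.373 × 10^-11| = 2.08 × 10^-11 J = 0.130 GeV.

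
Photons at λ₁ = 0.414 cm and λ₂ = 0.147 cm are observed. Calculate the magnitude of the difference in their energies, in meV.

0.544 meV

Using E = hc/λ: E₁ = 4.798·10^-23 J, E₂ = 1.351·10^-22 J.
|ΔE| = |4.798·10^-23 − 1.351·10^-22| = 8.72·10^-23 J = 0.544 meV.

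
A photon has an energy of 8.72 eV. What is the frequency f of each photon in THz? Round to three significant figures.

2110 THz

(h = 6.62607015e-34 J·s, 1 eV = 1.602176634e-19 J.)
In SI units: E = 8.72 eV = 1.3971e-18 J.
Since f = E/h for a photon, f = 2.108e15 Hz.
Converting to THz: f = 2108 THz ≈ 2110 THz.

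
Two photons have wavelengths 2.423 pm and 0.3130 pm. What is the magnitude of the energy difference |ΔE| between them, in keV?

Using E = hc/λ: E₁ = 8.1983e-14 J, E₂ = 6.3465e-13 J.
|ΔE| = |8.1983e-14 − 6.3465e-13| = 5.53e-13 J = 3450 keV.

3450 keV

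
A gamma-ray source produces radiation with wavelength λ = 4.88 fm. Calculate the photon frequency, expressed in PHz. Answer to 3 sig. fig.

6.14e7 PHz

(c = 2.99792458e8 m/s.)
In SI units: λ = 4.88 fm = 4.88e-15 m.
For a photon f = c/λ, so f = 6.143e22 Hz.
Converting to PHz: f = 6.143e7 PHz ≈ 6.14e7 PHz.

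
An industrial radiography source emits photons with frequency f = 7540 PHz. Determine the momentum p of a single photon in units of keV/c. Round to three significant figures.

31.2 keV/c

In SI units: f = 7540 PHz = 7.54 × 10^18 Hz.
The photon relation is p = hf/c, giving p = 1.667 × 10^-23 kg·m/s.
Converting to keV/c: p = 31.18 keV/c ≈ 31.2 keV/c.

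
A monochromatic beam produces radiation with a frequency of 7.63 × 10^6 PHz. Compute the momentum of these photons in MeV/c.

Use h = 6.62607015 × 10^-34 J·s, c = 2.99792458 × 10^8 m/s, 1 eV = 1.602176634 × 10^-19 J.
Convert to SI: f = 7.63 × 10^6 PHz = 7.63 × 10^21 Hz.
Apply p = hf/c: p = 1.686 × 10^-20 kg·m/s.
Converting to MeV/c: p = 31.56 MeV/c ≈ 31.6 MeV/c.

31.6 MeV/c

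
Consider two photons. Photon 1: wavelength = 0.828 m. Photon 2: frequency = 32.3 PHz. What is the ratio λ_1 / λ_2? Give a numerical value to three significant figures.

8.92e7

λ_1 = 0.8280 m (from wavelength = 0.828 m, via λ given directly).
λ_2 = 9.282e-9 m (from frequency = 32.3 PHz, via λ = c/f).
Ratio = 0.8280 / 9.282e-9 = 8.92e7.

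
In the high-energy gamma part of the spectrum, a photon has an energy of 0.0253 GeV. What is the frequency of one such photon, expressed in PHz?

6.12 × 10^6 PHz

Take h = 6.62607015 × 10^-34 J·s, 1 eV = 1.602176634 × 10^-19 J.
Convert to SI: E = 0.0253 GeV = 4.0535 × 10^-12 J.
Apply f = E/h: f = 6.118 × 10^21 Hz.
Converting to PHz: f = 6.118 × 10^6 PHz ≈ 6.12 × 10^6 PHz.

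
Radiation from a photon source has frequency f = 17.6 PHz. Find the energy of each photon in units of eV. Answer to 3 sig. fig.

(h = 6.62607015e-34 J·s, 1 eV = 1.602176634e-19 J.)
First convert: f = 17.6 PHz = 1.76e16 Hz.
Apply E = hf: E = 1.166e-17 J.
Converting to eV: E = 72.79 eV ≈ 72.8 eV.

72.8 eV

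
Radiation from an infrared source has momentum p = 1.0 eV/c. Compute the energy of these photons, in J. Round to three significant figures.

(c = 2.99792458e8 m/s, 1 eV = 1.602176634e-19 J.)
First convert: p = 1.0 eV/c = 5.3443e-28 kg·m/s.
Since E = pc for a photon, E = 1.602e-19 J.
So E ≈ 1.60e-19 J.

1.60e-19 J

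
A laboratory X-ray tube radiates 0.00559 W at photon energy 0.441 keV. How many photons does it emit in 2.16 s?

Total energy: E_total = P·t = 0.00559 × 2.16 = 0.01207 J.
Per-photon energy: E = 7.066 × 10^-17 J.
N = E_total / E_photon = 1.71 × 10^14.

1.71 × 10^14 photons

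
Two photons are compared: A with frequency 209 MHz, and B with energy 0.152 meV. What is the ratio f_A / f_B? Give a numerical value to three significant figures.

f_A = 2.090e8 Hz (from frequency = 209 MHz, via f given directly).
f_B = 3.675e10 Hz (from energy = 0.152 meV, via f = E/h).
Ratio = 2.090e8 / 3.675e10 = 5.69e-3.

5.69e-3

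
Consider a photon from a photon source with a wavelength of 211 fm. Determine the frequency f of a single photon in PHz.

Take c = 2.99792458 × 10^8 m/s.
In SI units: λ = 211 fm = 2.11 × 10^-13 m.
Since f = c/λ for a photon, f = 1.421 × 10^21 Hz.
Converting to PHz: f = 1.421 × 10^6 PHz ≈ 1.42 × 10^6 PHz.

1.42 × 10^6 PHz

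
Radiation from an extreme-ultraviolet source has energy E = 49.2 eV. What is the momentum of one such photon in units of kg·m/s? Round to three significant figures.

2.63 × 10^-26 kg·m/s

(c = 2.99792458 × 10^8 m/s, 1 eV = 1.602176634 × 10^-19 J.)
Convert to SI: E = 49.2 eV = 7.8827 × 10^-18 J.
The photon relation is p = E/c, giving p = 2.629 × 10^-26 kg·m/s.
So p ≈ 2.63 × 10^-26 kg·m/s.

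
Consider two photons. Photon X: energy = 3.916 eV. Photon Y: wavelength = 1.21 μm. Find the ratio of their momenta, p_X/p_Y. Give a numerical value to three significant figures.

3.82

p_X = 2.093e-27 kg·m/s (from energy = 3.916 eV, via p = E/c).
p_Y = 5.476e-28 kg·m/s (from wavelength = 1.21 μm, via p = h/λ).
Ratio = 2.093e-27 / 5.476e-28 = 3.82.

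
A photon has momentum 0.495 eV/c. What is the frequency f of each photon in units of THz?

120 THz

In SI units: p = 0.495 eV/c = 2.6454e-28 kg·m/s.
Apply f = pc/h: f = 1.197e14 Hz.
Converting to THz: f = 119.7 THz ≈ 120 THz.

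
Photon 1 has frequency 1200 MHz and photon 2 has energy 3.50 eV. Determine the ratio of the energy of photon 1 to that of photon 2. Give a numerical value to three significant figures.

1.42e-6

E_1 = 7.951e-25 J (from frequency = 1200 MHz, via E = hf).
E_2 = 5.608e-19 J (from energy = 3.50 eV, via E given directly).
Ratio = 7.951e-25 / 5.608e-19 = 1.42e-6.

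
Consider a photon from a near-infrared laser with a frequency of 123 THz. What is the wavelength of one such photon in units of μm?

In SI units: f = 123 THz = 1.23·10^14 Hz.
For a photon λ = c/f, so λ = 2.437·10^-6 m.
Converting to μm: λ = 2.437 μm ≈ 2.44 μm.

2.44 μm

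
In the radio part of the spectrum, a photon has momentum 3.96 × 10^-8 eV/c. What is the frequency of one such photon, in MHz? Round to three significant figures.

Use h = 6.62607015 × 10^-34 J·s, c = 2.99792458 × 10^8 m/s, 1 eV = 1.602176634 × 10^-19 J.
In SI units: p = 3.96 × 10^-8 eV/c = 2.1163 × 10^-35 kg·m/s.
Since f = pc/h for a photon, f = 9.575 × 10^6 Hz.
Converting to MHz: f = 9.575 MHz ≈ 9.58 MHz.

9.58 MHz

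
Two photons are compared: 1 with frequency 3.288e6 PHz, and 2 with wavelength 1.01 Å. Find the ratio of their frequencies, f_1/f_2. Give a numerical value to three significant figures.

f_1 = 3.288e21 Hz (from frequency = 3.288e6 PHz, via f given directly).
f_2 = 2.968e18 Hz (from wavelength = 1.01 Å, via f = c/λ).
Ratio = 3.288e21 / 2.968e18 = 1110.

1110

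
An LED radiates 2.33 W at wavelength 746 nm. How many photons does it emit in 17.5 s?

Total energy: E_total = P·t = 2.33 × 17.5 = 40.77 J.
Per-photon energy: E = 2.663e-19 J.
N = E_total / E_photon = 1.53e20.

1.53e20 photons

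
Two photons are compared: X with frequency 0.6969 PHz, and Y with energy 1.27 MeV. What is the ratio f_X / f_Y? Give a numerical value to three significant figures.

f_X = 6.969 × 10^14 Hz (from frequency = 0.6969 PHz, via f given directly).
f_Y = 3.071 × 10^20 Hz (from energy = 1.27 MeV, via f = E/h).
Ratio = 6.969 × 10^14 / 3.071 × 10^20 = 2.27 × 10^-6.

2.27 × 10^-6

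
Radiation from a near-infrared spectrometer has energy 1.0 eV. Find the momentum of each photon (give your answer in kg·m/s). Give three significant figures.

Take c = 2.99792458 × 10^8 m/s, 1 eV = 1.602176634 × 10^-19 J.
First convert: E = 1.0 eV = 1.6022 × 10^-19 J.
The photon relation is p = E/c, giving p = 5.344 × 10^-28 kg·m/s.
So p ≈ 5.34 × 10^-28 kg·m/s.

5.34 × 10^-28 kg·m/s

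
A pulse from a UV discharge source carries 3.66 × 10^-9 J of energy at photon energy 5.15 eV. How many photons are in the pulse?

Per-photon energy: E = 8.251 × 10^-19 J (from energy = 5.15 eV).
N = E_total / E_photon = 3.66 × 10^-9 J / 8.251 × 10^-19 J = 4.44 × 10^9.

4.44 × 10^9 photons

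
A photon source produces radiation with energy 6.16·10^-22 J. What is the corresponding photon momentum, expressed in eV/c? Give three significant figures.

The photon relation is p = E/c, giving p = 2.055·10^-30 kg·m/s.
Converting to eV/c: p = 0.003845 eV/c ≈ 3.84·10^-3 eV/c.

3.84·10^-3 eV/c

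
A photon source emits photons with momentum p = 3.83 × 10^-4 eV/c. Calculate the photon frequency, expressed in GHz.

92.6 GHz

Use h = 6.62607015 × 10^-34 J·s, c = 2.99792458 × 10^8 m/s, 1 eV = 1.602176634 × 10^-19 J.
First convert: p = 3.83 × 10^-4 eV/c = 2.0469 × 10^-31 kg·m/s.
For a photon f = pc/h, so f = 9.261 × 10^10 Hz.
Converting to GHz: f = 92.61 GHz ≈ 92.6 GHz.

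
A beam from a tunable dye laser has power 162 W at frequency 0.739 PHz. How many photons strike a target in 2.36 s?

7.81e20 photons

Total energy: E_total = P·t = 162 × 2.36 = 382.3 J.
Per-photon energy: E = 4.897e-19 J.
N = E_total / E_photon = 7.81e20.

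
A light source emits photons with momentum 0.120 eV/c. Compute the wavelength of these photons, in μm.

10.3 μm

(h = 6.62607015·10^-34 J·s, c = 2.99792458·10^8 m/s, 1 eV = 1.602176634·10^-19 J.)
Convert to SI: p = 0.120 eV/c = 6.4131·10^-29 kg·m/s.
Apply λ = h/p: λ = 1.033·10^-5 m.
Converting to μm: λ = 10.33 μm ≈ 10.3 μm.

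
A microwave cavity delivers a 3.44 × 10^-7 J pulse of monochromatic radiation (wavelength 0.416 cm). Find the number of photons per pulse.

7.20 × 10^15 photons

Per-photon energy: E = 4.775 × 10^-23 J (from wavelength = 0.416 cm).
N = E_total / E_photon = 3.44 × 10^-7 J / 4.775 × 10^-23 J = 7.20 × 10^15.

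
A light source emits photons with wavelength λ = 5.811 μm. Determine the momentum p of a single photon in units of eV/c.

0.213 eV/c

Convert to SI: λ = 5.811 μm = 5.811e-6 m.
Apply p = h/λ: p = 1.140e-28 kg·m/s.
Converting to eV/c: p = 0.2134 eV/c ≈ 0.213 eV/c.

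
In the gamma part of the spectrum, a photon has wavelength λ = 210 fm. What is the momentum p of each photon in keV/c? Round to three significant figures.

Take h = 6.62607015e-34 J·s, c = 2.99792458e8 m/s, 1 eV = 1.602176634e-19 J.
In SI units: λ = 210 fm = 2.1e-13 m.
Apply p = h/λ: p = 3.155e-21 kg·m/s.
Converting to keV/c: p = 5904 keV/c ≈ 5900 keV/c.

5900 keV/c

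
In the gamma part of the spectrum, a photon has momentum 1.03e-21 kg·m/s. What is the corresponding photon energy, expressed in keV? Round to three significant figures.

1930 keV

The photon relation is E = pc, giving E = 3.088e-13 J.
Converting to keV: E = 1927 keV ≈ 1930 keV.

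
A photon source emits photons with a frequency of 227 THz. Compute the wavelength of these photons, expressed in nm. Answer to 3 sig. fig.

In SI units: f = 227 THz = 2.27e14 Hz.
For a photon λ = c/f, so λ = 1.321e-6 m.
Converting to nm: λ = 1321 nm ≈ 1320 nm.

1320 nm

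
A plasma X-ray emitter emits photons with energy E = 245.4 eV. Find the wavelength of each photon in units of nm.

5.05 nm

(h = 6.62607015e-34 J·s, c = 2.99792458e8 m/s, 1 eV = 1.602176634e-19 J.)
Convert to SI: E = 245.4 eV = 3.9317e-17 J.
Since λ = hc/E for a photon, λ = 5.052e-9 m.
Converting to nm: λ = 5.052 nm ≈ 5.05 nm.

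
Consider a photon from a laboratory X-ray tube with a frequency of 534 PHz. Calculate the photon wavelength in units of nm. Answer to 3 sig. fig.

First convert: f = 534 PHz = 5.34 × 10^17 Hz.
The photon relation is λ = c/f, giving λ = 5.614 × 10^-10 m.
Converting to nm: λ = 0.5614 nm ≈ 0.561 nm.

0.561 nm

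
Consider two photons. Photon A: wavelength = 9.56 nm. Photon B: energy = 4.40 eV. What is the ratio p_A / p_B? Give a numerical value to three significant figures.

p_A = 6.931e-26 kg·m/s (from wavelength = 9.56 nm, via p = h/λ).
p_B = 2.351e-27 kg·m/s (from energy = 4.40 eV, via p = E/c).
Ratio = 6.931e-26 / 2.351e-27 = 29.5.

29.5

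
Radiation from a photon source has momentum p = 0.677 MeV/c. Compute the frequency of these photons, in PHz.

First convert: p = 0.677 MeV/c = 3.6181 × 10^-22 kg·m/s.
For a photon f = pc/h, so f = 1.637 × 10^20 Hz.
Converting to PHz: f = 163700 PHz ≈ 1.64 × 10^5 PHz.

1.64 × 10^5 PHz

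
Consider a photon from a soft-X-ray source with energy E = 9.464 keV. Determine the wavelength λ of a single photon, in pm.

131 pm

Convert to SI: E = 9.464 keV = 1.5163 × 10^-15 J.
The photon relation is λ = hc/E, giving λ = 1.310 × 10^-10 m.
Converting to pm: λ = 131.0 pm ≈ 131 pm.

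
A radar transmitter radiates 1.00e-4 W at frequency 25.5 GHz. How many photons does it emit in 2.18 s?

Total energy: E_total = P·t = 1.00e-4 × 2.18 = 2.180e-4 J.
Per-photon energy: E = 1.690e-23 J.
N = E_total / E_photon = 1.29e19.

1.29e19 photons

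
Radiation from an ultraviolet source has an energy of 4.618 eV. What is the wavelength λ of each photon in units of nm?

Use h = 6.62607015·10^-34 J·s, c = 2.99792458·10^8 m/s, 1 eV = 1.602176634·10^-19 J.
Convert to SI: E = 4.618 eV = 7.3989·10^-19 J.
The photon relation is λ = hc/E, giving λ = 2.685·10^-7 m.
Converting to nm: λ = 268.5 nm ≈ 268 nm.

268 nm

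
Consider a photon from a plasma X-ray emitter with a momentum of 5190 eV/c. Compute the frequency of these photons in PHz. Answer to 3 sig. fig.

First convert: p = 5190 eV/c = 2.7737 × 10^-24 kg·m/s.
The photon relation is f = pc/h, giving f = 1.255 × 10^18 Hz.
Converting to PHz: f = 1255 PHz ≈ 1250 PHz.

1250 PHz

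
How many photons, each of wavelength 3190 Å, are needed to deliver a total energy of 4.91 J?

7.88e18 photons

Per-photon energy: E = 6.227e-19 J (from wavelength = 3190 Å).
N = E_total / E_photon = 4.91 J / 6.227e-19 J = 7.88e18.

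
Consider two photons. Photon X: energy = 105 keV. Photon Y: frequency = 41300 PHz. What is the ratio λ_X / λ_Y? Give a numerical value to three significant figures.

λ_X = 1.181e-11 m (from energy = 105 keV, via λ = hc/E).
λ_Y = 7.259e-12 m (from frequency = 41300 PHz, via λ = c/f).
Ratio = 1.181e-11 / 7.259e-12 = 1.63.

1.63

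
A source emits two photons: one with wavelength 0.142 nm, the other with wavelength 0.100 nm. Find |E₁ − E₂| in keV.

Using E = hc/λ: E₁ = 1.399e-15 J, E₂ = 1.986e-15 J.
|ΔE| = |1.399e-15 − 1.986e-15| = 5.88e-16 J = 3.67 keV.

3.67 keV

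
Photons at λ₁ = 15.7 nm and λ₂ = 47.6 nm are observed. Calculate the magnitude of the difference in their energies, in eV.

Using E = hc/λ: E₁ = 1.265e-17 J, E₂ = 4.173e-18 J.
|ΔE| = |1.265e-17 − 4.173e-18| = 8.48e-18 J = 52.9 eV.

52.9 eV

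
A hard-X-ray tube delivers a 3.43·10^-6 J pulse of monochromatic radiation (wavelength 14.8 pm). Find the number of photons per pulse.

Per-photon energy: E = 1.342·10^-14 J (from wavelength = 14.8 pm).
N = E_total / E_photon = 3.43·10^-6 J / 1.342·10^-14 J = 2.56·10^8.

2.56·10^8 photons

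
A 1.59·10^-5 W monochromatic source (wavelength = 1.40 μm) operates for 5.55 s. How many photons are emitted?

6.22·10^14 photons

Total energy: E_total = P·t = 1.59·10^-5 × 5.55 = 8.824·10^-5 J.
Per-photon energy: E = 1.419·10^-19 J.
N = E_total / E_photon = 6.22·10^14.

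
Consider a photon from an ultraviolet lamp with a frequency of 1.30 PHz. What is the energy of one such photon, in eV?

Take h = 6.62607015 × 10^-34 J·s, 1 eV = 1.602176634 × 10^-19 J.
In SI units: f = 1.30 PHz = 1.30 × 10^15 Hz.
For a photon E = hf, so E = 8.614 × 10^-19 J.
Converting to eV: E = 5.376 eV ≈ 5.38 eV.

5.38 eV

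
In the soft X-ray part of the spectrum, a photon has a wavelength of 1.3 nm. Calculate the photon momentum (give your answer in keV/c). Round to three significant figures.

In SI units: λ = 1.3 nm = 1.3e-9 m.
Apply p = h/λ: p = 5.097e-25 kg·m/s.
Converting to keV/c: p = 0.9537 keV/c ≈ 0.954 keV/c.

0.954 keV/c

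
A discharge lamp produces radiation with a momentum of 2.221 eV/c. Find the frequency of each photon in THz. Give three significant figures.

In SI units: p = 2.221 eV/c = 1.1870 × 10^-27 kg·m/s.
Apply f = pc/h: f = 5.370 × 10^14 Hz.
Converting to THz: f = 537.0 THz ≈ 537 THz.

537 THz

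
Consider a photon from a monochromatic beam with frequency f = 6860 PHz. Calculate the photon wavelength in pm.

43.7 pm

In SI units: f = 6860 PHz = 6.86·10^18 Hz.
The photon relation is λ = c/f, giving λ = 4.370·10^-11 m.
Converting to pm: λ = 43.70 pm ≈ 43.7 pm.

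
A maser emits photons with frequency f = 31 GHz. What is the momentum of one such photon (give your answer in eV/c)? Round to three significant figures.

1.28·10^-4 eV/c

(h = 6.62607015·10^-34 J·s, c = 2.99792458·10^8 m/s, 1 eV = 1.602176634·10^-19 J.)
First convert: f = 31 GHz = 3.1·10^10 Hz.
Since p = hf/c for a photon, p = 6.852·10^-32 kg·m/s.
Converting to eV/c: p = 1.282·10^-4 eV/c ≈ 1.28·10^-4 eV/c.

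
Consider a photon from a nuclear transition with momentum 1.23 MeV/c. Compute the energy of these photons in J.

1.97·10^-13 J

First convert: p = 1.23 MeV/c = 6.5735·10^-22 kg·m/s.
For a photon E = pc, so E = 1.971·10^-13 J.
So E ≈ 1.97·10^-13 J.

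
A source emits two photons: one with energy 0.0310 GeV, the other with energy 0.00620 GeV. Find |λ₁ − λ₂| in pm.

0.160 pm

Using λ = hc/E: λ₁ = 3.999e-14 m, λ₂ = 2.000e-13 m.
|Δλ| = |3.999e-14 − 2.000e-13| = 1.60e-13 m = 0.160 pm.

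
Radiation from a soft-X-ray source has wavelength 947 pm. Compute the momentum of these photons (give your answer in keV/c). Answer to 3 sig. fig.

In SI units: λ = 947 pm = 9.47 × 10^-10 m.
Apply p = h/λ: p = 6.997 × 10^-25 kg·m/s.
Converting to keV/c: p = 1.309 keV/c ≈ 1.31 keV/c.

1.31 keV/c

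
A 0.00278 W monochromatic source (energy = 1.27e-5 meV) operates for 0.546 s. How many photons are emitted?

Total energy: E_total = P·t = 0.00278 × 0.546 = 0.001518 J.
Per-photon energy: E = 2.035e-27 J.
N = E_total / E_photon = 7.46e23.

7.46e23 photons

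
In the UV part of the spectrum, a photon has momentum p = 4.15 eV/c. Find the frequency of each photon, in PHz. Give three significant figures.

First convert: p = 4.15 eV/c = 2.2179e-27 kg·m/s.
For a photon f = pc/h, so f = 1.003e15 Hz.
Converting to PHz: f = 1.003 PHz ≈ 1.00 PHz.

1.00 PHz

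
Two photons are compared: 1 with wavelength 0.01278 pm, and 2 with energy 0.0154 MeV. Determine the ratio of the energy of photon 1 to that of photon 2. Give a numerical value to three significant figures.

6300

E_1 = 1.554e-11 J (from wavelength = 0.01278 pm, via E = hc/λ).
E_2 = 2.467e-15 J (from energy = 0.0154 MeV, via E given directly).
Ratio = 1.554e-11 / 2.467e-15 = 6300.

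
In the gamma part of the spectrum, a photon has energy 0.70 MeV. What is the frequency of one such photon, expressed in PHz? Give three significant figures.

1.69 × 10^5 PHz

Use h = 6.62607015 × 10^-34 J·s, 1 eV = 1.602176634 × 10^-19 J.
First convert: E = 0.70 MeV = 1.1215 × 10^-13 J.
Apply f = E/h: f = 1.693 × 10^20 Hz.
Converting to PHz: f = 169300 PHz ≈ 1.69 × 10^5 PHz.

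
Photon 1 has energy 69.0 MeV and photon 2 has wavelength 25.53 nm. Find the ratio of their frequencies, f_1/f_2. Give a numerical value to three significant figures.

1.42 × 10^6

f_1 = 1.668 × 10^22 Hz (from energy = 69.0 MeV, via f = E/h).
f_2 = 1.174 × 10^16 Hz (from wavelength = 25.53 nm, via f = c/λ).
Ratio = 1.668 × 10^22 / 1.174 × 10^16 = 1.42 × 10^6.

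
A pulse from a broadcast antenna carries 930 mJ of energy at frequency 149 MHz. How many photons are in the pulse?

Per-photon energy: E = 9.873·10^-26 J (from frequency = 149 MHz).
N = E_total / E_photon = 0.930 J / 9.873·10^-26 J = 9.42·10^24.

9.42·10^24 photons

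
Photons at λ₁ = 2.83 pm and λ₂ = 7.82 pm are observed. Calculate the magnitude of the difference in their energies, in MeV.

Using E = hc/λ: E₁ = 7.019e-14 J, E₂ = 2.540e-14 J.
|ΔE| = |7.019e-14 − 2.540e-14| = 4.48e-14 J = 0.280 MeV.

0.280 MeV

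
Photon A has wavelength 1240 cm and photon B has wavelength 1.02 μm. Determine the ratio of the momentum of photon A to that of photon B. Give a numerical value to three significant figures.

8.23e-8

p_A = 5.344e-35 kg·m/s (from wavelength = 1240 cm, via p = h/λ).
p_B = 6.496e-28 kg·m/s (from wavelength = 1.02 μm, via p = h/λ).
Ratio = 5.344e-35 / 6.496e-28 = 8.23e-8.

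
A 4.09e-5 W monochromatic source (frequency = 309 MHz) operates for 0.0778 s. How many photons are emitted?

1.55e19 photons

Total energy: E_total = P·t = 4.09e-5 × 0.0778 = 3.182e-6 J.
Per-photon energy: E = 2.047e-25 J.
N = E_total / E_photon = 1.55e19.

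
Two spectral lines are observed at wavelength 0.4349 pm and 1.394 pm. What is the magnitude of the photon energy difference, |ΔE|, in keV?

1960 keV

Using E = hc/λ: E₁ = 4.5676 × 10^-13 J, E₂ = 1.4250 × 10^-13 J.
|ΔE| = |4.5676 × 10^-13 − 1.4250 × 10^-13| = 3.14 × 10^-13 J = 1960 keV.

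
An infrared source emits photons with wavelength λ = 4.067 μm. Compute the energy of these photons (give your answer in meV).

First convert: λ = 4.067 μm = 4.067 × 10^-6 m.
Since E = hc/λ for a photon, E = 4.884 × 10^-20 J.
Converting to meV: E = 304.9 meV ≈ 305 meV.

305 meV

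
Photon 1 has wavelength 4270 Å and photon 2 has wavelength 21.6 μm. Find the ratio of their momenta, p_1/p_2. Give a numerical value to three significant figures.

50.6

p_1 = 1.552e-27 kg·m/s (from wavelength = 4270 Å, via p = h/λ).
p_2 = 3.068e-29 kg·m/s (from wavelength = 21.6 μm, via p = h/λ).
Ratio = 1.552e-27 / 3.068e-29 = 50.6.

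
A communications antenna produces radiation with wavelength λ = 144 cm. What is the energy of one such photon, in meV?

In SI units: λ = 144 cm = 1.44 m.
The photon relation is E = hc/λ, giving E = 1.379 × 10^-25 J.
Converting to meV: E = 8.610 × 10^-4 meV ≈ 8.61 × 10^-4 meV.

8.61 × 10^-4 meV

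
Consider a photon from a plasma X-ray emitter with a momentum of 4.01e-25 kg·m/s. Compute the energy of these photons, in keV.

(c = 2.99792458e8 m/s, 1 eV = 1.602176634e-19 J.)
The photon relation is E = pc, giving E = 1.202e-16 J.
Converting to keV: E = 0.7503 keV ≈ 0.750 keV.

0.750 keV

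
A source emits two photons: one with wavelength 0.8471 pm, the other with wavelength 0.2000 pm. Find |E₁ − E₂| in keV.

4740 keV

Using E = hc/λ: E₁ = 2.3450 × 10^-13 J, E₂ = 9.9322 × 10^-13 J.
|ΔE| = |2.3450 × 10^-13 − 9.9322 × 10^-13| = 7.59 × 10^-13 J = 4740 keV.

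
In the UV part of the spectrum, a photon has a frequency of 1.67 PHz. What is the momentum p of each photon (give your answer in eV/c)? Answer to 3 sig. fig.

Take h = 6.62607015·10^-34 J·s, c = 2.99792458·10^8 m/s, 1 eV = 1.602176634·10^-19 J.
First convert: f = 1.67 PHz = 1.67·10^15 Hz.
Apply p = hf/c: p = 3.691·10^-27 kg·m/s.
Converting to eV/c: p = 6.907 eV/c ≈ 6.91 eV/c.

6.91 eV/c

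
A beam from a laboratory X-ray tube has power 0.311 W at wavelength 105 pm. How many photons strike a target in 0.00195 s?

Total energy: E_total = P·t = 0.311 × 0.00195 = 6.065e-4 J.
Per-photon energy: E = 1.892e-15 J.
N = E_total / E_photon = 3.21e11.

3.21e11 photons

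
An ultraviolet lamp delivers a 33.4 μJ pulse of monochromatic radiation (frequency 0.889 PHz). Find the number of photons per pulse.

Per-photon energy: E = 5.891e-19 J (from frequency = 0.889 PHz).
N = E_total / E_photon = 3.34e-5 J / 5.891e-19 J = 5.67e13.

5.67e13 photons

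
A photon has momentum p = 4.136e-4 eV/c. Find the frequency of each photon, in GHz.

(h = 6.62607015e-34 J·s, c = 2.99792458e8 m/s, 1 eV = 1.602176634e-19 J.)
In SI units: p = 4.136e-4 eV/c = 2.2104e-31 kg·m/s.
Apply f = pc/h: f = 1.000e11 Hz.
Converting to GHz: f = 100.0 GHz ≈ 100 GHz.

100 GHz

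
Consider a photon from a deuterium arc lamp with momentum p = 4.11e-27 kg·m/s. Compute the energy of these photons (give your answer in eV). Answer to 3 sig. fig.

Apply E = pc: E = 1.232e-18 J.
Converting to eV: E = 7.690 eV ≈ 7.69 eV.

7.69 eV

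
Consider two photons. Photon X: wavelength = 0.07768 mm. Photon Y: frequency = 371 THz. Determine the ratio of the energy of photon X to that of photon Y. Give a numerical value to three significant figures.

E_X = 2.557 × 10^-21 J (from wavelength = 0.07768 mm, via E = hc/λ).
E_Y = 2.458 × 10^-19 J (from frequency = 371 THz, via E = hf).
Ratio = 2.557 × 10^-21 / 2.458 × 10^-19 = 0.0104.

0.0104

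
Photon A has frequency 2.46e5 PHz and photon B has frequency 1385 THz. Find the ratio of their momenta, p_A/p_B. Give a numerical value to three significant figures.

1.78e5

p_A = 5.437e-22 kg·m/s (from frequency = 2.46e5 PHz, via p = hf/c).
p_B = 3.061e-27 kg·m/s (from frequency = 1385 THz, via p = hf/c).
Ratio = 5.437e-22 / 3.061e-27 = 1.78e5.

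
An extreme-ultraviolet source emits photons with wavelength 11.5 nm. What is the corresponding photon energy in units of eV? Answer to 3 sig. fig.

First convert: λ = 11.5 nm = 1.15·10^-8 m.
Apply E = hc/λ: E = 1.727·10^-17 J.
Converting to eV: E = 107.8 eV ≈ 108 eV.

108 eV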